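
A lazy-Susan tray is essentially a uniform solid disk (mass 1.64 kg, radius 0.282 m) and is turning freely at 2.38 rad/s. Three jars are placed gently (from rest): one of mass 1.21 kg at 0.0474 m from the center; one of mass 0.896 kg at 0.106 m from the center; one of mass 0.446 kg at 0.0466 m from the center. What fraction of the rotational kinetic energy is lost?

The added mass arrives with no angular momentum about the center, and any external torque about the center is negligible, so the system's angular momentum is conserved.
I_p = ½(1.64)(0.282)² = 0.06521 kg·m².
Added inertia Σmr² = (1.21)(0.0474)² + (0.896)(0.106)² + (0.446)(0.0466)² = 0.01375 kg·m²; I_f = 0.06521 + 0.01375 = 0.07896 kg·m².
ω_f = I_p ω_i / I_f = (0.06521)(2.38) / 0.07896 = 1.965 rad/s.
KE_i = ½(0.06521)(2.380 rad/s)² = 0.1847 J; KE_f = ½(0.07896)(1.965)² = 0.1525 J.
Fraction lost = 0.1742.

fraction ≈ 0.174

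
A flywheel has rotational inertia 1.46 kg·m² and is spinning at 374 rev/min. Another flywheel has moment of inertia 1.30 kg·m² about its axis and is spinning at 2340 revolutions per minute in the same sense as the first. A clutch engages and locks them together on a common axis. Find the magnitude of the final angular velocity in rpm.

The coupling torques are internal; angular momentum about the shared axis is conserved.
Taking A's sense as positive: L = (1.460)(374) + (1.300)(2340) = 3588 kg·m²·rpm.
Combined I = 1.460 + 1.300 = 2.760 kg·m².
ω_f = L / I = 3588 / 2.760 = 1300 rpm.

|ω_f| ≈ 1300 rpm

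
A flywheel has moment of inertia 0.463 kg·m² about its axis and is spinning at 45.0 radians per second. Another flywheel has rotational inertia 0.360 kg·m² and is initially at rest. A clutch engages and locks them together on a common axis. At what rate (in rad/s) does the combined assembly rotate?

|ω_f| ≈ 25.3 rad/s

No external torque acts about the common axis, so total angular momentum is conserved.
Taking A's sense as positive: L = (0.4630)(45.0) = 20.84 kg·m²·rad/s.
Combined I = 0.4630 + 0.3600 = 0.8230 kg·m².
ω_f = L / I = 20.84 / 0.8230 = 25.32 rad/s.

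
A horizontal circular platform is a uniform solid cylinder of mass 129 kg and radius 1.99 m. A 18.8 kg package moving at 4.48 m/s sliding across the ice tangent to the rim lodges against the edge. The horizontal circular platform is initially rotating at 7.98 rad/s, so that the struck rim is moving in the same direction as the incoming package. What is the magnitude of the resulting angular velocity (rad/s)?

|ω_f| ≈ 6.69 rad/s

About the central axle the impulsive forces during the collision are internal, so angular momentum about that axis is conserved.
I_p = ½(129)(1.99)² = 255.4 kg·m². Taking the sense of the package's angular momentum as positive, L_{package} = m v R = (18.8)(4.48)(1.99) = 167.6 kg·m²/s.
L_i = +I_p ω_p + m v R = +(255.4)(7.98) + 167.6 = 2206 kg·m²/s.
After sticking, I_f = I_p + m R² = 255.4 + (18.8)(1.99)² = 329.9 kg·m².
ω_f = L_i / I_f = 2206 / 329.9 = 6.687 rad/s.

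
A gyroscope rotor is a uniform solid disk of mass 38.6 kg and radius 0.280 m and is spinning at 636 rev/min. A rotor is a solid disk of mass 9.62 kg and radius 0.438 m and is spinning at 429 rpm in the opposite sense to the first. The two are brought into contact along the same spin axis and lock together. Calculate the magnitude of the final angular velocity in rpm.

No external torque acts about the common axis, so total angular momentum is conserved.
Moments of inertia: I_A = ½(38.6)(0.280)² = 1.513 kg·m²; I_B = ½(9.62)(0.438)² = 0.9228 kg·m².
Taking A's sense as positive: L = (1.513)(636) − (0.9228)(429) = 566.5 kg·m²·rpm.
Combined I = 1.513 + 0.9228 = 2.436 kg·m².
ω_f = L / I = 566.5 / 2.436 = 232.6 rpm.

|ω_f| ≈ 233 rpm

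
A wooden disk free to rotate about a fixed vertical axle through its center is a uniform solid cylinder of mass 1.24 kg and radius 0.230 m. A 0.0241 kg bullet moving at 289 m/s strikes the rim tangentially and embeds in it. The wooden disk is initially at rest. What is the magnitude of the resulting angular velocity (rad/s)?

The axle reaction passes through the axle and exerts no torque about it; angular momentum about the axle is conserved through the impact.
I_p = ½(1.24)(0.230)² = 0.03280 kg·m². Taking the sense of the bullet's angular momentum as positive, L_{bullet} = m v R = (0.0241)(289)(0.230) = 1.602 kg·m²/s.
L_i = 0 + 1.602 = 1.602 kg·m²/s.
After sticking, I_f = I_p + m R² = 0.03280 + (0.0241)(0.230)² = 0.03407 kg·m².
ω_f = L_i / I_f = 1.602 / 0.03407 = 47.01 rad/s.

|ω_f| ≈ 47.0 rad/s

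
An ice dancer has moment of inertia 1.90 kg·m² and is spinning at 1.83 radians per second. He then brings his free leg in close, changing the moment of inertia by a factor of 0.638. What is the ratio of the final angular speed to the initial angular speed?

Angular momentum about the spin axis is conserved since the torque about it is zero.
I₂ = 0.638 × 1.90 = 1.212 kg·m².
ω₂/ω₁ = I₁/I₂ = 1.900 / 1.212 = 1.567.

ω₂/ω₁ ≈ 1.57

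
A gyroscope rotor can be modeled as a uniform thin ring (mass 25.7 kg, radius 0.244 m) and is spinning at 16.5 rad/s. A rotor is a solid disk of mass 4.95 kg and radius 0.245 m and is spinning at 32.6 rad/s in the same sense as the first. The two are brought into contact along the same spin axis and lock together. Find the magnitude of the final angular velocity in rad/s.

|ω_f| ≈ 17.9 rad/s

The coupling torques are internal; angular momentum about the shared axis is conserved.
Moments of inertia: I_A = (25.7)(0.244)² = 1.530 kg·m²; I_B = ½(4.95)(0.245)² = 0.1486 kg·m².
Taking A's sense as positive: L = (1.530)(16.5) + (0.1486)(32.6) = 30.09 kg·m²·rad/s.
Combined I = 1.530 + 0.1486 = 1.679 kg·m².
ω_f = L / I = 30.09 / 1.679 = 17.92 rad/s.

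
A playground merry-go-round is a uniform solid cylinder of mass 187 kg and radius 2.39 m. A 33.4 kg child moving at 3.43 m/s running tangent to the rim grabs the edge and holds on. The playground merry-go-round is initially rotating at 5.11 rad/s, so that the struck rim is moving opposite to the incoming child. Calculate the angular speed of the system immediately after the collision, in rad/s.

|ω_f| ≈ 3.39 rad/s

The axle reaction passes through the axle and exerts no torque about it; angular momentum about the axle is conserved through the impact.
I_p = ½(187)(2.39)² = 534.1 kg·m². Taking the sense of the child's angular momentum as positive, L_{child} = m v R = (33.4)(3.43)(2.39) = 273.8 kg·m²/s.
L_i = −I_p ω_p + m v R = −(534.1)(5.11) + 273.8 = -2455 kg·m²/s.
After sticking, I_f = I_p + m R² = 534.1 + (33.4)(2.39)² = 724.9 kg·m².
ω_f = L_i / I_f = -2455 / 724.9 = -3.387 rad/s.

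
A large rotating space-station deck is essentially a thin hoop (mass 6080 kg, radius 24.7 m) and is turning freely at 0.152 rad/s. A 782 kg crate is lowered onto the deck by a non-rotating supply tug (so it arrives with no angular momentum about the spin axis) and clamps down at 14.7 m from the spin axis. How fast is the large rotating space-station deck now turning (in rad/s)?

The added mass arrives with no angular momentum about the spin axis, and any external torque about the spin axis is negligible, so the system's angular momentum is conserved.
I_p = (6080)(24.7)² = 3.709e+06 kg·m².
Added inertia Σmr² = (782)(14.7)² = 1.690e+05 kg·m²; I_f = 3.709e+06 + 1.690e+05 = 3.878e+06 kg·m².
ω_f = I_p ω_i / I_f = (3.709e+06)(0.152) / 3.878e+06 = 0.1454 rad/s.

ω_f ≈ 0.145 rad/s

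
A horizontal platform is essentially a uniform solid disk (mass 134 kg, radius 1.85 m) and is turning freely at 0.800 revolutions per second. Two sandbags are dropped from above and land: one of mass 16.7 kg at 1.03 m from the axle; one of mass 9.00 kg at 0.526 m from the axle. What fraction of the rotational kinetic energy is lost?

The added mass arrives with no angular momentum about the axle, and any external torque about the axle is negligible, so the system's angular momentum is conserved.
I_p = ½(134)(1.85)² = 229.3 kg·m².
Added inertia Σmr² = (16.7)(1.03)² + (9.00)(0.526)² = 20.21 kg·m²; I_f = 229.3 + 20.21 = 249.5 kg·m².
ω_f = I_p ω_i / I_f = (229.3)(0.800) / 249.5 = 0.7352 rev/s.
KE_i = ½(229.3)(5.027 rad/s)² = 2897 J; KE_f = ½(249.5)(4.619)² = 2662 J.
Fraction lost = 0.08099.

fraction ≈ 0.0810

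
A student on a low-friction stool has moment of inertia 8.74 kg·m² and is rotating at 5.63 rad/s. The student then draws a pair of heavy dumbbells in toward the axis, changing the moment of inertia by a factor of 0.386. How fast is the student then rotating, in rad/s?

ω₂ ≈ 14.6 rad/s

With no external torque about the axis, L is conserved: I₁ω₁ = I₂ω₂.
I₂ = 0.386 × 8.74 = 3.374 kg·m².
ω₂ = I₁ω₁ / I₂ = (8.740)(5.63 rad/s) / (3.374) = 14.59 rad/s.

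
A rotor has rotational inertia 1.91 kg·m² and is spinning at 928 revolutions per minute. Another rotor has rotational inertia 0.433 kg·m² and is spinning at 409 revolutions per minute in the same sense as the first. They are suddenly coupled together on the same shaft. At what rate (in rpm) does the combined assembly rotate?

The coupling torques are internal; angular momentum about the shared axis is conserved.
Taking A's sense as positive: L = (1.910)(928) + (0.4330)(409) = 1950 kg·m²·rpm.
Combined I = 1.910 + 0.4330 = 2.343 kg·m².
ω_f = L / I = 1950 / 2.343 = 832.1 rpm.

|ω_f| ≈ 832 rpm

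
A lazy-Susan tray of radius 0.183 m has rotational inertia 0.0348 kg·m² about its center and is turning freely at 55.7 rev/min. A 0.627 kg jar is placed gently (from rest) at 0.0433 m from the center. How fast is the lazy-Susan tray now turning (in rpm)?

No external torque acts about the center; L_before = L_after.
Added inertia Σmr² = (0.627)(0.0433)² = 0.001176 kg·m²; I_f = 0.03480 + 0.001176 = 0.03598 kg·m².
ω_f = I_p ω_i / I_f = (0.03480)(55.7) / 0.03598 = 53.88 rpm.

ω_f ≈ 53.9 rpm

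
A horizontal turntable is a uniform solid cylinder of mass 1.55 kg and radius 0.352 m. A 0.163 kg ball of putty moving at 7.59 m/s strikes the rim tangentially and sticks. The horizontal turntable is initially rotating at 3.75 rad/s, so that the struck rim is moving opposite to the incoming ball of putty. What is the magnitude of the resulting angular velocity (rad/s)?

The axle reaction passes through the axle and exerts no torque about it; angular momentum about the axle is conserved through the impact.
I_p = ½(1.55)(0.352)² = 0.09603 kg·m². Taking the sense of the ball of putty's angular momentum as positive, L_{ball} = m v R = (0.163)(7.59)(0.352) = 0.4355 kg·m²/s.
L_i = −I_p ω_p + m v R = −(0.09603)(3.75) + 0.4355 = 0.07539 kg·m²/s.
After sticking, I_f = I_p + m R² = 0.09603 + (0.163)(0.352)² = 0.1162 kg·m².
ω_f = L_i / I_f = 0.07539 / 0.1162 = 0.6487 rad/s.

|ω_f| ≈ 0.649 rad/s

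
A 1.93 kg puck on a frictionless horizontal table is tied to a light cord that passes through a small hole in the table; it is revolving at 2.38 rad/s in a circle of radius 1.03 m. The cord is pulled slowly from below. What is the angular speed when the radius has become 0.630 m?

The constraining force is radial, so m r² ω about the center is conserved.
ω₂ = ω₁ (r₁/r₂)² = (2.38)(1.03/0.630)² = 6.362 rad/s.

ω₂ ≈ 6.36 rad/s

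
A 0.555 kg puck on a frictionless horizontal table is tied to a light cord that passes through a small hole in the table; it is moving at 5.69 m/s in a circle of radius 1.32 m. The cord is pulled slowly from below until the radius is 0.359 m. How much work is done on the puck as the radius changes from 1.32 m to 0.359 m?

W ≈ 112 J

The only horizontal force on the mass is along the cord (radial), so it exerts no torque about the hole and angular momentum m v r is conserved.
v₂ = v₁ r₁ / r₂ = (5.69)(1.32) / (0.359) = 20.92 m/s.
W = ΔKE = ½m(v₂² − v₁²) = 112.5 J.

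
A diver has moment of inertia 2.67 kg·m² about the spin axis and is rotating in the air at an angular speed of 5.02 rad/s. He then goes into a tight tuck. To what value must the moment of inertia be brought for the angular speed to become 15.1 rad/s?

No external torque acts about the spin axis, so angular momentum is conserved.
I₂ = I₁ω₁ / ω₂ = (2.67)(5.02) / (15.1) = 0.8876 kg·m².

I₂ ≈ 0.888 kg·m²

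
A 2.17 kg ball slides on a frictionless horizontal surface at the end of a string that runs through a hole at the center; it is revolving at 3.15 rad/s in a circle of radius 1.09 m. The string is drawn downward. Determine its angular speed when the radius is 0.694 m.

ω₂ ≈ 7.77 rad/s

No torque about the axis ⇒ m r₁² ω₁ = m r₂² ω₂.
ω₂ = ω₁ (r₁/r₂)² = (3.15)(1.09/0.694)² = 7.770 rad/s.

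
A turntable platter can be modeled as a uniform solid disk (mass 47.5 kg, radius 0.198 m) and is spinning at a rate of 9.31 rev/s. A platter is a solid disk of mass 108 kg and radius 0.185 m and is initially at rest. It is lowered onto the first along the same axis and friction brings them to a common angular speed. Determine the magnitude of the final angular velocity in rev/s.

|ω_f| ≈ 3.12 rev/s

The coupling torques are internal; angular momentum about the shared axis is conserved.
Moments of inertia: I_A = ½(47.5)(0.198)² = 0.9311 kg·m²; I_B = ½(108)(0.185)² = 1.848 kg·m².
Taking A's sense as positive: L = (0.9311)(9.31) = 8.668 kg·m²·rev/s.
Combined I = 0.9311 + 1.848 = 2.779 kg·m².
ω_f = L / I = 8.668 / 2.779 = 3.119 rev/s.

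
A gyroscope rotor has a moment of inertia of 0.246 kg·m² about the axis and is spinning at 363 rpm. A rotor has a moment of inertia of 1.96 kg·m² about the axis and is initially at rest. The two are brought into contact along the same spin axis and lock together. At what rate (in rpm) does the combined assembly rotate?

|ω_f| ≈ 40.5 rpm

No external torque acts about the common axis, so total angular momentum is conserved.
Taking A's sense as positive: L = (0.2460)(363) = 89.30 kg·m²·rpm.
Combined I = 0.2460 + 1.960 = 2.206 kg·m².
ω_f = L / I = 89.30 / 2.206 = 40.48 rpm.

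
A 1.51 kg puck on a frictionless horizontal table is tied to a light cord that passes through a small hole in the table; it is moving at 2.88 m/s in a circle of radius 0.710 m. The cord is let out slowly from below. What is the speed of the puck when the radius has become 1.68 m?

v₂ ≈ 1.22 m/s

The only horizontal force on the mass is along the cord (radial), so it exerts no torque about the hole and angular momentum m v r is conserved.
v₂ = v₁ r₁ / r₂ = (2.88)(0.710) / (1.68) = 1.217 m/s.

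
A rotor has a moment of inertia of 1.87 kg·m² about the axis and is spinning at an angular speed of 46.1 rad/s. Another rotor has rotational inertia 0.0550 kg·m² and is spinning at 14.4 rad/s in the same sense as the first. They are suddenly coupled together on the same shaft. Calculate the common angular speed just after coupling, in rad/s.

No external torque acts about the common axis, so total angular momentum is conserved.
Taking A's sense as positive: L = (1.870)(46.1) + (0.05500)(14.4) = 87.00 kg·m²·rad/s.
Combined I = 1.870 + 0.05500 = 1.925 kg·m².
ω_f = L / I = 87.00 / 1.925 = 45.19 rad/s.

|ω_f| ≈ 45.2 rad/s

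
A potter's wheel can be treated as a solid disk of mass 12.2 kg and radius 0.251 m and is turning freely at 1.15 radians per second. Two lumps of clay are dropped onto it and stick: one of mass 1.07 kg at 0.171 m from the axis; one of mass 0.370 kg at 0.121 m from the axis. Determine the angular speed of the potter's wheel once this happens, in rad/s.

ω_f ≈ 1.05 rad/s

The added mass arrives with no angular momentum about the axis, and any external torque about the axis is negligible, so the system's angular momentum is conserved.
I_p = ½(12.2)(0.251)² = 0.3843 kg·m².
Added inertia Σmr² = (1.07)(0.171)² + (0.370)(0.121)² = 0.03671 kg·m²; I_f = 0.3843 + 0.03671 = 0.4210 kg·m².
ω_f = I_p ω_i / I_f = (0.3843)(1.15) / 0.4210 = 1.050 rad/s.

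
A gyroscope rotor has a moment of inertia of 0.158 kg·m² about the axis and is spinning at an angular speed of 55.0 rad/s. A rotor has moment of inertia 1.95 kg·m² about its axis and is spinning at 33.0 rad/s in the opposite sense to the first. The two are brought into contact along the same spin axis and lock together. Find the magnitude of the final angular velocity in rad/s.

|ω_f| ≈ 26.4 rad/s

The coupling torques are internal; angular momentum about the shared axis is conserved.
Taking A's sense as positive: L = (0.1580)(55.0) − (1.950)(33.0) = -55.66 kg·m²·rad/s.
Combined I = 0.1580 + 1.950 = 2.108 kg·m².
ω_f = L / I = -55.66 / 2.108 = -26.40 rad/s.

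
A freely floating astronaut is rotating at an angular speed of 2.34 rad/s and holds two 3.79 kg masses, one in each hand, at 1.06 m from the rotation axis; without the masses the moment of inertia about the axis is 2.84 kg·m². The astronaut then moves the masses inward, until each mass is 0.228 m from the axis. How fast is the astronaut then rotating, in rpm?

Angular momentum about the spin axis is conserved since the torque about it is zero.
I₁ = 2.84 + 2(3.79)(1.06)² = 11.36 kg·m²; I₂ = 2.84 + 2(3.79)(0.228)² = 3.234 kg·m².
ω₂ = I₁ω₁ / I₂ = (11.36)(2.34 rad/s) / (3.234) = 8.217 rad/s = 78.47 rpm.

ω₂ ≈ 78.5 rpm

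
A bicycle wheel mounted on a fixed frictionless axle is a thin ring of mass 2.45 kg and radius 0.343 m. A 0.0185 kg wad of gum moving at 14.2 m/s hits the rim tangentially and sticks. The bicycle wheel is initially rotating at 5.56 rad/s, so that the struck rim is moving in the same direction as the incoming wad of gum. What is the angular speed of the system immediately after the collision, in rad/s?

The axle reaction passes through the axle and exerts no torque about it; angular momentum about the axle is conserved through the impact.
I_p = (2.45)(0.343)² = 0.2882 kg·m². Taking the sense of the wad of gum's angular momentum as positive, L_{wad} = m v R = (0.0185)(14.2)(0.343) = 0.09011 kg·m²/s.
L_i = +I_p ω_p + m v R = +(0.2882)(5.56) + 0.09011 = 1.693 kg·m²/s.
After sticking, I_f = I_p + m R² = 0.2882 + (0.0185)(0.343)² = 0.2904 kg·m².
ω_f = L_i / I_f = 1.693 / 0.2904 = 5.829 rad/s.

|ω_f| ≈ 5.83 rad/s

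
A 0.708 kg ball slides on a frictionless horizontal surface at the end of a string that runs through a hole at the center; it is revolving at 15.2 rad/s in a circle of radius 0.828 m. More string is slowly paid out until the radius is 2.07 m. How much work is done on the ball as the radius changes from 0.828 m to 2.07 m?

No torque about the axis ⇒ m r₁² ω₁ = m r₂² ω₂.
ω₂ = ω₁ (r₁/r₂)² = (15.2)(0.828/2.07)² = 2.432 rad/s.
W = ΔKE = ½m(v₂² − v₁²) = -47.10 J.

W ≈ -47.1 J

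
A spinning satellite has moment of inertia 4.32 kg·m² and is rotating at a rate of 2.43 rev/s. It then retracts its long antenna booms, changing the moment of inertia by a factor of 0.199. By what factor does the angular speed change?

No external torque acts about the spin axis, so angular momentum is conserved.
I₂ = 0.199 × 4.32 = 0.8597 kg·m².
ω₂/ω₁ = I₁/I₂ = 4.320 / 0.8597 = 5.025.

ω₂/ω₁ ≈ 5.03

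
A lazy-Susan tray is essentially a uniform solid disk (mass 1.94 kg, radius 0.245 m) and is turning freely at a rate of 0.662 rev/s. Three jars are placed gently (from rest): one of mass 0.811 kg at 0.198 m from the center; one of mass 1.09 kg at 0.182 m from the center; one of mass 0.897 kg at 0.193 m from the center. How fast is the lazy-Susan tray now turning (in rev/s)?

ω_f ≈ 0.242 rev/s

The added mass arrives with no angular momentum about the center, and any external torque about the center is negligible, so the system's angular momentum is conserved.
I_p = ½(1.94)(0.245)² = 0.05822 kg·m².
Added inertia Σmr² = (0.811)(0.198)² + (1.09)(0.182)² + (0.897)(0.193)² = 0.1013 kg·m²; I_f = 0.05822 + 0.1013 = 0.1595 kg·m².
ω_f = I_p ω_i / I_f = (0.05822)(0.662) / 0.1595 = 0.2416 rev/s.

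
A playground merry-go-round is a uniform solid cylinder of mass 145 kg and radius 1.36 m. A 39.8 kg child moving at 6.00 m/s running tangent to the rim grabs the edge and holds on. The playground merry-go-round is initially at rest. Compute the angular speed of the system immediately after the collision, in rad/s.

|ω_f| ≈ 1.56 rad/s

About the axle the impulsive forces during the collision are internal, so angular momentum about that axis is conserved.
I_p = ½(145)(1.36)² = 134.1 kg·m². Taking the sense of the child's angular momentum as positive, L_{child} = m v R = (39.8)(6.00)(1.36) = 324.8 kg·m²/s.
L_i = 0 + 324.8 = 324.8 kg·m²/s.
After sticking, I_f = I_p + m R² = 134.1 + (39.8)(1.36)² = 207.7 kg·m².
ω_f = L_i / I_f = 324.8 / 207.7 = 1.564 rad/s.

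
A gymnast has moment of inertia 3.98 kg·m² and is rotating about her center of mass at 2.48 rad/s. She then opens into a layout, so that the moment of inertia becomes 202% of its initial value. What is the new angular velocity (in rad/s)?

ω₂ ≈ 1.23 rad/s

Angular momentum about the spin axis is conserved since the torque about it is zero.
I₂ = 2.02 × 3.98 = 8.040 kg·m².
ω₂ = I₁ω₁ / I₂ = (3.980)(2.48 rad/s) / (8.040) = 1.228 rad/s.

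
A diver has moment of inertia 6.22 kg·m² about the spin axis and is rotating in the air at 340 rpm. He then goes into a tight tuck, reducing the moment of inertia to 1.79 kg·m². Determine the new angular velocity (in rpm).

ω₂ ≈ 1180 rpm

No external torque acts about the spin axis, so angular momentum is conserved.
ω₂ = I₁ω₁ / I₂ = (6.220)(340 rpm) / (1.790) = 1181 rpm.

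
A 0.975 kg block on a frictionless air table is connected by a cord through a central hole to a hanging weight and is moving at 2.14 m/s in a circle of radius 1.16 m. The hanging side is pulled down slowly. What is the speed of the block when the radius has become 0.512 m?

The only horizontal force on the mass is along the cord (radial), so it exerts no torque about the hole and angular momentum m v r is conserved.
v₂ = v₁ r₁ / r₂ = (2.14)(1.16) / (0.512) = 4.848 m/s.

v₂ ≈ 4.85 m/s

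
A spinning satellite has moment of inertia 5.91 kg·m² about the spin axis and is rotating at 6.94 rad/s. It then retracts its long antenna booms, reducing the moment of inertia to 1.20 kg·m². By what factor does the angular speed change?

With no external torque about the axis, L is conserved: I₁ω₁ = I₂ω₂.
ω₂/ω₁ = I₁/I₂ = 5.910 / 1.200 = 4.925.

ω₂/ω₁ ≈ 4.93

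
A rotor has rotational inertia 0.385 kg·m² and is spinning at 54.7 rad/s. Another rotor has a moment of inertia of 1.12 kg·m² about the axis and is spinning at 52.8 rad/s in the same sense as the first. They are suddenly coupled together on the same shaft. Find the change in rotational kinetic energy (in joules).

The coupling torques are internal; angular momentum about the shared axis is conserved.
Taking A's sense as positive: L = (0.3850)(54.7) + (1.120)(52.8) = 80.20 kg·m²·rad/s.
Combined I = 0.3850 + 1.120 = 1.505 kg·m².
ω_f = L / I = 80.20 / 1.505 = 53.29 rad/s.
KE_i = ½ΣIω² = 2137 J; KE_f = ½(1.505)(53.29)² = 2137 J.

ΔKE ≈ -0.517 J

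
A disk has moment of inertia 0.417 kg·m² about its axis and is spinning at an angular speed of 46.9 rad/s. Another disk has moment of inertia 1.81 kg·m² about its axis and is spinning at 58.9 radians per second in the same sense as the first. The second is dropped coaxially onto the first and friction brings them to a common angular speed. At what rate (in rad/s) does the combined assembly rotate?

|ω_f| ≈ 56.7 rad/s

No external torque acts about the common axis, so total angular momentum is conserved.
Taking A's sense as positive: L = (0.4170)(46.9) + (1.810)(58.9) = 126.2 kg·m²·rad/s.
Combined I = 0.4170 + 1.810 = 2.227 kg·m².
ω_f = L / I = 126.2 / 2.227 = 56.65 rad/s.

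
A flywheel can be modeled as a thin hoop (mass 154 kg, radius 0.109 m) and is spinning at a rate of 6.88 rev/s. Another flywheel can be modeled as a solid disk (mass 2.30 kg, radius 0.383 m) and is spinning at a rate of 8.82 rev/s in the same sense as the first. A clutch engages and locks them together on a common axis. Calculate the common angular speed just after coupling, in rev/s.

|ω_f| ≈ 7.04 rev/s

No external torque acts about the common axis, so total angular momentum is conserved.
Moments of inertia: I_A = (154)(0.109)² = 1.830 kg·m²; I_B = ½(2.30)(0.383)² = 0.1687 kg·m².
Taking A's sense as positive: L = (1.830)(6.88) + (0.1687)(8.82) = 14.08 kg·m²·rev/s.
Combined I = 1.830 + 0.1687 = 1.998 kg·m².
ω_f = L / I = 14.08 / 1.998 = 7.044 rev/s.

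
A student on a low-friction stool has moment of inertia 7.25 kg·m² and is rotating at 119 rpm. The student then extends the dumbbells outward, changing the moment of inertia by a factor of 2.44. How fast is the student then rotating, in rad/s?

Angular momentum about the spin axis is conserved since the torque about it is zero.
I₂ = 2.44 × 7.25 = 17.69 kg·m².
ω₂ = I₁ω₁ / I₂ = (7.250)(119 rpm) / (17.69) = 48.77 rpm = 5.107 rad/s.

ω₂ ≈ 5.11 rad/s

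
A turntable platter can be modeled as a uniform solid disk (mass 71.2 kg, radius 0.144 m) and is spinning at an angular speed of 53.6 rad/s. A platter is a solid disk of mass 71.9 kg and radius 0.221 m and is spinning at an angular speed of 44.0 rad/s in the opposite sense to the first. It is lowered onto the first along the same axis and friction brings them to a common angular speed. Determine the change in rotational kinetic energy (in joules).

No external torque acts about the common axis, so total angular momentum is conserved.
Moments of inertia: I_A = ½(71.2)(0.144)² = 0.7382 kg·m²; I_B = ½(71.9)(0.221)² = 1.756 kg·m².
Taking A's sense as positive: L = (0.7382)(53.6) − (1.756)(44.0) = -37.69 kg·m²·rad/s.
Combined I = 0.7382 + 1.756 = 2.494 kg·m².
ω_f = L / I = -37.69 / 2.494 = -15.11 rad/s.
KE_i = ½ΣIω² = 2760 J; KE_f = ½(2.494)(15.11)² = 284.8 J.

ΔKE ≈ -2480 J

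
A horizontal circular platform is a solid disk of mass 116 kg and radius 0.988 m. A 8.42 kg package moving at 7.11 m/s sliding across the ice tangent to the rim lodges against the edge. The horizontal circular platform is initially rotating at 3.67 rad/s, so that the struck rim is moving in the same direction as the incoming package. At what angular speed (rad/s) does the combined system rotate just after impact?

|ω_f| ≈ 4.12 rad/s

The axle reaction passes through the central axle and exerts no torque about it; angular momentum about the central axle is conserved through the impact.
I_p = ½(116)(0.988)² = 56.62 kg·m². Taking the sense of the package's angular momentum as positive, L_{package} = m v R = (8.42)(7.11)(0.988) = 59.15 kg·m²/s.
L_i = +I_p ω_p + m v R = +(56.62)(3.67) + 59.15 = 266.9 kg·m²/s.
After sticking, I_f = I_p + m R² = 56.62 + (8.42)(0.988)² = 64.84 kg·m².
ω_f = L_i / I_f = 266.9 / 64.84 = 4.117 rad/s.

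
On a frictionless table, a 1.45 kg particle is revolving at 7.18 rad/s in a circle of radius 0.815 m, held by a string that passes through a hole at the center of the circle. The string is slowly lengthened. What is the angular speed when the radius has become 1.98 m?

ω₂ ≈ 1.22 rad/s

No torque about the axis ⇒ m r₁² ω₁ = m r₂² ω₂.
ω₂ = ω₁ (r₁/r₂)² = (7.18)(0.815/1.98)² = 1.216 rad/s.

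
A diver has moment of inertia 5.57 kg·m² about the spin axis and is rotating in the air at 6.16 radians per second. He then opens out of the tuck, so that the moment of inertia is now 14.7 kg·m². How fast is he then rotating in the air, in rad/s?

Angular momentum about the spin axis is conserved since the torque about it is zero.
ω₂ = I₁ω₁ / I₂ = (5.570)(6.16 rad/s) / (14.70) = 2.334 rad/s.

ω₂ ≈ 2.33 rad/s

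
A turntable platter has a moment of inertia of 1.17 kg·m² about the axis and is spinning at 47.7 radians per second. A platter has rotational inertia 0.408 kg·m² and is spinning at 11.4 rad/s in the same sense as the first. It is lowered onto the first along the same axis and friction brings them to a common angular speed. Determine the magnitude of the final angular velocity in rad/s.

No external torque acts about the common axis, so total angular momentum is conserved.
Taking A's sense as positive: L = (1.170)(47.7) + (0.4080)(11.4) = 60.46 kg·m²·rad/s.
Combined I = 1.170 + 0.4080 = 1.578 kg·m².
ω_f = L / I = 60.46 / 1.578 = 38.31 rad/s.

|ω_f| ≈ 38.3 rad/s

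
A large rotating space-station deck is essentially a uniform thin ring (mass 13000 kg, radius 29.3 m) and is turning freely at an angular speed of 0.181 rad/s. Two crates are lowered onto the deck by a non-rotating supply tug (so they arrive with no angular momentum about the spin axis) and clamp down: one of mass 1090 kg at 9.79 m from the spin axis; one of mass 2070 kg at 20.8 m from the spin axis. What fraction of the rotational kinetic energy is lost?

fraction ≈ 0.0822

The added mass arrives with no angular momentum about the spin axis, and any external torque about the spin axis is negligible, so the system's angular momentum is conserved.
I_p = (13000)(29.3)² = 1.116e+07 kg·m².
Added inertia Σmr² = (1090)(9.79)² + (2070)(20.8)² = 1.000e+06 kg·m²; I_f = 1.116e+07 + 1.000e+06 = 1.216e+07 kg·m².
ω_f = I_p ω_i / I_f = (1.116e+07)(0.181) / 1.216e+07 = 0.1661 rad/s.
KE_i = ½(1.116e+07)(0.1810 rad/s)² = 1.828e+05 J; KE_f = ½(1.216e+07)(0.1661)² = 1.678e+05 J.
Fraction lost = 0.08224.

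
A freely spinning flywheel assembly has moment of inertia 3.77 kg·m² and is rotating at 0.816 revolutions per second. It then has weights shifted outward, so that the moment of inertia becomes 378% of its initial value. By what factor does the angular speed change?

ω₂/ω₁ ≈ 0.265

With no external torque about the axis, L is conserved: I₁ω₁ = I₂ω₂.
I₂ = 3.78 × 3.77 = 14.25 kg·m².
ω₂/ω₁ = I₁/I₂ = 3.770 / 14.25 = 0.2646.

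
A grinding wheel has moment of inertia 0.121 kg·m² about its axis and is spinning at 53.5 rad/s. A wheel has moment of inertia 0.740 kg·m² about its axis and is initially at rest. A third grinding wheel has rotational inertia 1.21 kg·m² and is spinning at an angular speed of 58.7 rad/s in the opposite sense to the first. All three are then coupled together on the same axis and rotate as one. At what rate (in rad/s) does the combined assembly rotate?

The coupling torques are internal; angular momentum about the shared axis is conserved.
Taking A's sense as positive: L = (0.1210)(53.5) − (1.210)(58.7) = -64.55 kg·m²·rad/s.
Combined I = 0.1210 + 0.7400 + 1.210 = 2.071 kg·m².
ω_f = L / I = -64.55 / 2.071 = -31.17 rad/s.

|ω_f| ≈ 31.2 rad/s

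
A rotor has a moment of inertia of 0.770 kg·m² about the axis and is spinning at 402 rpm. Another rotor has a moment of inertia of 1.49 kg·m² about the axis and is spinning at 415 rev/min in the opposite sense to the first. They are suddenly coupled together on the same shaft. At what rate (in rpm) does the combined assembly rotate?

The coupling torques are internal; angular momentum about the shared axis is conserved.
Taking A's sense as positive: L = (0.7700)(402) − (1.490)(415) = -308.8 kg·m²·rpm.
Combined I = 0.7700 + 1.490 = 2.260 kg·m².
ω_f = L / I = -308.8 / 2.260 = -136.6 rpm.

|ω_f| ≈ 137 rpm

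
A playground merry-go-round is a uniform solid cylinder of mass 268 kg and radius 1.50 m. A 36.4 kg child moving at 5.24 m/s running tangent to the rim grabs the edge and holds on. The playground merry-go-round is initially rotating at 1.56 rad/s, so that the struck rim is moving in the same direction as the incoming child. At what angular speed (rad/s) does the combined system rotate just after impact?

|ω_f| ≈ 1.97 rad/s

The axle reaction passes through the axle and exerts no torque about it; angular momentum about the axle is conserved through the impact.
I_p = ½(268)(1.50)² = 301.5 kg·m². Taking the sense of the child's angular momentum as positive, L_{child} = m v R = (36.4)(5.24)(1.50) = 286.1 kg·m²/s.
L_i = +I_p ω_p + m v R = +(301.5)(1.56) + 286.1 = 756.4 kg·m²/s.
After sticking, I_f = I_p + m R² = 301.5 + (36.4)(1.50)² = 383.4 kg·m².
ω_f = L_i / I_f = 756.4 / 383.4 = 1.973 rad/s.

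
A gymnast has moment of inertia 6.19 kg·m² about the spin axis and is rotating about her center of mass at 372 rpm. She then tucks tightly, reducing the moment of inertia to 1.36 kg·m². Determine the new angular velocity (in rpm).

ω₂ ≈ 1690 rpm

With no external torque about the axis, L is conserved: I₁ω₁ = I₂ω₂.
ω₂ = I₁ω₁ / I₂ = (6.190)(372 rpm) / (1.360) = 1693 rpm.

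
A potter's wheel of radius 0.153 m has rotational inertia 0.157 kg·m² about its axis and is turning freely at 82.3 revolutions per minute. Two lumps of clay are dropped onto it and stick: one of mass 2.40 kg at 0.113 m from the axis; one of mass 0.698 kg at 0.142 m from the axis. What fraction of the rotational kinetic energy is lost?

No external torque acts about the axis; L_before = L_after.
Added inertia Σmr² = (2.40)(0.113)² + (0.698)(0.142)² = 0.04472 kg·m²; I_f = 0.1570 + 0.04472 = 0.2017 kg·m².
ω_f = I_p ω_i / I_f = (0.1570)(82.3) / 0.2017 = 64.05 rpm.
KE_i = ½(0.1570)(8.618 rad/s)² = 5.831 J; KE_f = ½(0.2017)(6.708)² = 4.538 J.
Fraction lost = 0.2217.

fraction ≈ 0.222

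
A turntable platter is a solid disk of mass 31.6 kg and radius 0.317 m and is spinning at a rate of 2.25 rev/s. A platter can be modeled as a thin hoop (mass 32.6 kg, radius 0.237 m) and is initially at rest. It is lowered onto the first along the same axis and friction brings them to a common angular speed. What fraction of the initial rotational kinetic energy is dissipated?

fraction ≈ 0.536

The coupling torques are internal; angular momentum about the shared axis is conserved.
Moments of inertia: I_A = ½(31.6)(0.317)² = 1.588 kg·m²; I_B = (32.6)(0.237)² = 1.831 kg·m².
Taking A's sense as positive: L = (1.588)(2.25) = 3.572 kg·m²·rev/s.
Combined I = 1.588 + 1.831 = 3.419 kg·m².
ω_f = L / I = 3.572 / 3.419 = 1.045 rev/s.
KE_i = ½ΣIω² = 158.7 J; KE_f = ½(3.419)(6.565)² = 73.68 J.
Fraction dissipated = (KE_i − KE_f)/KE_i = 0.5356.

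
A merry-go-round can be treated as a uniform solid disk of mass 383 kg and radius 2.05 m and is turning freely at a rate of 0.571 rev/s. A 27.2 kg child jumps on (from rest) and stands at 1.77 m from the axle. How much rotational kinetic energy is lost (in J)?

No external torque acts about the axle; L_before = L_after.
I_p = ½(383)(2.05)² = 804.8 kg·m².
Added inertia Σmr² = (27.2)(1.77)² = 85.21 kg·m²; I_f = 804.8 + 85.21 = 890.0 kg·m².
ω_f = I_p ω_i / I_f = (804.8)(0.571) / 890.0 = 0.5163 rev/s.
KE_i = ½(804.8)(3.588 rad/s)² = 5179 J; KE_f = ½(890.0)(3.244)² = 4683 J.

energy lost ≈ 496 J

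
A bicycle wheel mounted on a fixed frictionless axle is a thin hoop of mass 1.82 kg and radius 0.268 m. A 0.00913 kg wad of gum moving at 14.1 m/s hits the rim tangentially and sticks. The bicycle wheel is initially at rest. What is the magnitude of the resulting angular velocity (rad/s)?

|ω_f| ≈ 0.263 rad/s

The axle reaction passes through the axle and exerts no torque about it; angular momentum about the axle is conserved through the impact.
I_p = (1.82)(0.268)² = 0.1307 kg·m². Taking the sense of the wad of gum's angular momentum as positive, L_{wad} = m v R = (0.00913)(14.1)(0.268) = 0.03450 kg·m²/s.
L_i = 0 + 0.03450 = 0.03450 kg·m²/s.
After sticking, I_f = I_p + m R² = 0.1307 + (0.00913)(0.268)² = 0.1314 kg·m².
ω_f = L_i / I_f = 0.03450 / 0.1314 = 0.2626 rad/s.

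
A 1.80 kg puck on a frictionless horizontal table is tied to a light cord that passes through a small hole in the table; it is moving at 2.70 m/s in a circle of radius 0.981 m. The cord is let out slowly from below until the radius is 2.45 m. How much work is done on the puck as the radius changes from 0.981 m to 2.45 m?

W ≈ -5.51 J

The only horizontal force on the mass is along the cord (radial), so it exerts no torque about the hole and angular momentum m v r is conserved.
v₂ = v₁ r₁ / r₂ = (2.70)(0.981) / (2.45) = 1.081 m/s.
W = ΔKE = ½m(v₂² − v₁²) = -5.509 J.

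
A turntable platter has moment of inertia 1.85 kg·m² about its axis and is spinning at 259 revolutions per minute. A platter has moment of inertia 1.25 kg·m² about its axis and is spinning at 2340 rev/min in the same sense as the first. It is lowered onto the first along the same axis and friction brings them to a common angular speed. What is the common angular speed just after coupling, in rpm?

|ω_f| ≈ 1100 rpm

No external torque acts about the common axis, so total angular momentum is conserved.
Taking A's sense as positive: L = (1.850)(259) + (1.250)(2340) = 3404 kg·m²·rpm.
Combined I = 1.850 + 1.250 = 3.100 kg·m².
ω_f = L / I = 3404 / 3.100 = 1098 rpm.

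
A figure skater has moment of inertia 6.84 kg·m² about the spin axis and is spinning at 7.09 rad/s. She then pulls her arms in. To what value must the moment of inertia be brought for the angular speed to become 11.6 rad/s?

I₂ ≈ 4.18 kg·m²

No external torque acts about the spin axis, so angular momentum is conserved.
I₂ = I₁ω₁ / ω₂ = (6.84)(7.09) / (11.6) = 4.181 kg·m².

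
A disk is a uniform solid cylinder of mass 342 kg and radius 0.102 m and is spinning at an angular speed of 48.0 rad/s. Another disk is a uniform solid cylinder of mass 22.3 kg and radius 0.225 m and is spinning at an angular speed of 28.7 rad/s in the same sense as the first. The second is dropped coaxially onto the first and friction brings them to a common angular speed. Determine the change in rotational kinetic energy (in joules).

ΔKE ≈ -79.8 J

The coupling torques are internal; angular momentum about the shared axis is conserved.
Moments of inertia: I_A = ½(342)(0.102)² = 1.779 kg·m²; I_B = ½(22.3)(0.225)² = 0.5645 kg·m².
Taking A's sense as positive: L = (1.779)(48.0) + (0.5645)(28.7) = 101.6 kg·m²·rad/s.
Combined I = 1.779 + 0.5645 = 2.344 kg·m².
ω_f = L / I = 101.6 / 2.344 = 43.35 rad/s.
KE_i = ½ΣIω² = 2282 J; KE_f = ½(2.344)(43.35)² = 2202 J.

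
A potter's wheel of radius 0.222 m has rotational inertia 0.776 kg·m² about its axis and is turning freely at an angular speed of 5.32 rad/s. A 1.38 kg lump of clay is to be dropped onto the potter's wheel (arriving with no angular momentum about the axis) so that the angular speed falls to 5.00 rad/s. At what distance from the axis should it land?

r ≈ 0.190 m

No external torque acts about the axis; L_before = L_after.
I_p ω_i = (I_p + m r²) ω_f ⇒ m r² = I_p(ω_i/ω_f − 1) = 0.7760(5.32/5.00 − 1) = 0.04966 kg·m².
r = √(0.04966/1.38) = 0.1897 m.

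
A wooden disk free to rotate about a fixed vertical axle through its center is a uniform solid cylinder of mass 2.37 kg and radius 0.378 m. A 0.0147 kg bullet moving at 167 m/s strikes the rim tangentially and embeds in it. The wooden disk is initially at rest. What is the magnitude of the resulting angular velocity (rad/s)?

The axle reaction passes through the axle and exerts no torque about it; angular momentum about the axle is conserved through the impact.
I_p = ½(2.37)(0.378)² = 0.1693 kg·m². Taking the sense of the bullet's angular momentum as positive, L_{bullet} = m v R = (0.0147)(167)(0.378) = 0.9280 kg·m²/s.
L_i = 0 + 0.9280 = 0.9280 kg·m²/s.
After sticking, I_f = I_p + m R² = 0.1693 + (0.0147)(0.378)² = 0.1714 kg·m².
ω_f = L_i / I_f = 0.9280 / 0.1714 = 5.413 rad/s.

|ω_f| ≈ 5.41 rad/s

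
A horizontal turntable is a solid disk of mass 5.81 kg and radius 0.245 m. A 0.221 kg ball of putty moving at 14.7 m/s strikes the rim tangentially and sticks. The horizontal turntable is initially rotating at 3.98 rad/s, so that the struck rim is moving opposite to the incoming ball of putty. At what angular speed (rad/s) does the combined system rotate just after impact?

About the axle the impulsive forces during the collision are internal, so angular momentum about that axis is conserved.
I_p = ½(5.81)(0.245)² = 0.1744 kg·m². Taking the sense of the ball of putty's angular momentum as positive, L_{ball} = m v R = (0.221)(14.7)(0.245) = 0.7959 kg·m²/s.
L_i = −I_p ω_p + m v R = −(0.1744)(3.98) + 0.7959 = 0.1019 kg·m²/s.
After sticking, I_f = I_p + m R² = 0.1744 + (0.221)(0.245)² = 0.1876 kg·m².
ω_f = L_i / I_f = 0.1019 / 0.1876 = 0.5432 rad/s.

|ω_f| ≈ 0.543 rad/s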